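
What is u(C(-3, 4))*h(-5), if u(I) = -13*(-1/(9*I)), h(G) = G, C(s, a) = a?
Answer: -65/36 ≈ -1.8056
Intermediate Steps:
u(I) = 13/(9*I) (u(I) = -(-13)/(9*I) = 13/(9*I))
u(C(-3, 4))*h(-5) = ((13/9)/4)*(-5) = ((13/9)*(¼))*(-5) = (13/36)*(-5) = -65/36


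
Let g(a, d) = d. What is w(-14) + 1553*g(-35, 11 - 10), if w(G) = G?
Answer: 1539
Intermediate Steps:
w(-14) + 1553*g(-35, 11 - 10) = -14 + 1553*(11 - 10) = -14 + 1553*1 = -14 + 1553 = 1539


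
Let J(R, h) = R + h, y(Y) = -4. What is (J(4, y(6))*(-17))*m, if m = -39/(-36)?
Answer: 0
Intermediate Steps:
m = 13/12 (m = -39*(-1/36) = 13/12 ≈ 1.0833)
(J(4, y(6))*(-17))*m = ((4 - 4)*(-17))*(13/12) = (0*(-17))*(13/12) = 0*(13/12) = 0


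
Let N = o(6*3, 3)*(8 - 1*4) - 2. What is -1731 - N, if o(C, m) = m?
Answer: -1741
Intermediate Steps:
N = 10 (N = 3*(8 - 1*4) - 2 = 3*(8 - 4) - 2 = 3*4 - 2 = 12 - 2 = 10)
-1731 - N = -1731 - 1*10 = -1731 - 10 = -1741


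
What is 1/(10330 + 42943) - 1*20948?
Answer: -1115962803/53273 ≈ -20948.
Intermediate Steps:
1/(10330 + 42943) - 1*20948 = 1/53273 - 20948 = -1115962803/53273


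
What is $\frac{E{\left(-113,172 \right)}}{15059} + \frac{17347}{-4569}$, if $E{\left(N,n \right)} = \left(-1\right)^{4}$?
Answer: $- \frac{261223904}{68804571} \approx -3.7966$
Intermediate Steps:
$E{\left(N,n \right)} = 1$
$\frac{E{\left(-113,172 \right)}}{15059} + \frac{17347}{-4569} = 1 \cdot \frac{1}{15059} + \frac{17347}{-4569} = 1 \cdot \frac{1}{15059} + 17347 \left(- \frac{1}{4569}\right) = \frac{1}{15059} - \frac{17347}{4569} = - \frac{261223904}{68804571}$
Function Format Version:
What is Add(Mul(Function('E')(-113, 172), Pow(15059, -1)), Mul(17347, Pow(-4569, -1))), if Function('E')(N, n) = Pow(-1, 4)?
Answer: Rational(-261223904, 68804571) ≈ -3.7966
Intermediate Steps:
Function('E')(N, n) = 1
Add(Mul(Function('E')(-113, 172), Pow(15059, -1)), Mul(17347, Pow(-4569, -1))) = Add(Mul(1, Pow(15059, -1)), Mul(17347, Pow(-4569, -1))) = Add(Mul(1, Rational(1, 15059)), Mul(17347, Rational(-1, 4569))) = Add(Rational(1, 15059), Rational(-17347, 4569)) = Rational(-261223904, 68804571)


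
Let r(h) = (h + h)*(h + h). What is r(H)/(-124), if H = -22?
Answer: -484/31 ≈ -15.613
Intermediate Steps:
r(h) = 4*h² (r(h) = (2*h)*(2*h) = 4*h²)
r(H)/(-124) = (4*(-22)²)/(-124) = (4*484)*(-1/124) = 1936*(-1/124) = -484/31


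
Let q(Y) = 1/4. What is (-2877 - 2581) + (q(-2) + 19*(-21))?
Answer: -23427/4 ≈ -5856.8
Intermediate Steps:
q(Y) = 1/4
(-2877 - 2581) + (q(-2) + 19*(-21)) = (-2877 - 2581) + (1/4 + 19*(-21)) = -5458 + (1/4 - 399) = -5458 - 1595/4 = -23427/4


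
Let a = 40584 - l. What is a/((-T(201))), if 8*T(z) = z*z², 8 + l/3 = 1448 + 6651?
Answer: -43496/2706867 ≈ -0.016069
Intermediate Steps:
l = 24273 (l = -24 + 3*(1448 + 6651) = -24 + 3*8099 = -24 + 24297 = 24273)
a = 16311 (a = 40584 - 1*24273 = 40584 - 24273 = 16311)
T(z) = z³/8 (T(z) = (z*z²)/8 = z³/8)
a/((-T(201))) = 16311/((-201³/8)) = 16311/((-8120601/8)) = 16311/((-1*8120601/8)) = 16311/(-8120601/8) = 16311*(-8/8120601) = -43496/2706867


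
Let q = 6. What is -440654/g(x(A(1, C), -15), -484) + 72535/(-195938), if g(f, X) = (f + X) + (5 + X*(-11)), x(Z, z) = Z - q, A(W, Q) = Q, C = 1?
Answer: -21672983213/237084980 ≈ -91.414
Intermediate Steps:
x(Z, z) = -6 + Z (x(Z, z) = Z - 1*6 = Z - 6 = -6 + Z)
g(f, X) = 5 + f - 10*X (g(f, X) = (X + f) + (5 - 11*X) = 5 + f - 10*X)
-440654/g(x(A(1, C), -15), -484) + 72535/(-195938) = -440654/(5 + (-6 + 1) - 10*(-484)) + 72535/(-195938) = -440654/(5 - 5 + 4840) + 72535*(-1/195938) = -440654/4840 - 72535/195938 = -440654*1/4840 - 72535/195938 = -220327/2420 - 72535/195938 = -21672983213/237084980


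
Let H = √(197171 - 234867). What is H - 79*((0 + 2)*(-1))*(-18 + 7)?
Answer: -1738 + 8*I*√589 ≈ -1738.0 + 194.15*I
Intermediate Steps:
H = 8*I*√589 (H = √(-37696) = 8*I*√589 ≈ 194.15*I)
H - 79*((0 + 2)*(-1))*(-18 + 7) = 8*I*√589 - 79*((0 + 2)*(-1))*(-18 + 7) = 8*I*√589 - 79*(2*(-1))*(-11) = 8*I*√589 - 79*(-2)*(-11) = 8*I*√589 - (-158)*(-11) = 8*I*√589 - 1*1738 = 8*I*√589 - 1738 = -1738 + 8*I*√589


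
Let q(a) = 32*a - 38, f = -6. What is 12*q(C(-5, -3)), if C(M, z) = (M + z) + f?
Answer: -5832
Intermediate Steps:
C(M, z) = -6 + M + z (C(M, z) = (M + z) - 6 = -6 + M + z)
q(a) = -38 + 32*a
12*q(C(-5, -3)) = 12*(-38 + 32*(-6 - 5 - 3)) = 12*(-38 + 32*(-14)) = 12*(-38 - 448) = 12*(-486) = -5832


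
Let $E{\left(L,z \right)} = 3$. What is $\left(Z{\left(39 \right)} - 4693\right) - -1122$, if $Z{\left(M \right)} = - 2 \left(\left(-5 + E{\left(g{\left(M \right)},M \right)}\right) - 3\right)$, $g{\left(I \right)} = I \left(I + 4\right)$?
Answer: $-3561$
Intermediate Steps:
$g{\left(I \right)} = I \left(4 + I\right)$
$Z{\left(M \right)} = 10$ ($Z{\left(M \right)} = - 2 \left(\left(-5 + 3\right) - 3\right) = - 2 \left(-2 - 3\right) = \left(-2\right) \left(-5\right) = 10$)
$\left(Z{\left(39 \right)} - 4693\right) - -1122 = \left(10 - 4693\right) - -1122 = -4683 + 1122 = -3561$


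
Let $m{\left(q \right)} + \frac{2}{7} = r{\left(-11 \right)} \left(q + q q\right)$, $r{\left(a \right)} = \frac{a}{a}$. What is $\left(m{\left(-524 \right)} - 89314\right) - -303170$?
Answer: $\frac{3415354}{7} \approx 4.8791 \cdot 10^{5}$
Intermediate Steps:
$r{\left(a \right)} = 1$
$m{\left(q \right)} = - \frac{2}{7} + q + q^{2}$ ($m{\left(q \right)} = - \frac{2}{7} + 1 \left(q + q q\right) = - \frac{2}{7} + 1 \left(q + q^{2}\right) = - \frac{2}{7} + \left(q + q^{2}\right) = - \frac{2}{7} + q + q^{2}$)
$\left(m{\left(-524 \right)} - 89314\right) - -303170 = \left(\left(- \frac{2}{7} - 524 + \left(-524\right)^{2}\right) - 89314\right) - -303170 = \left(\left(- \frac{2}{7} - 524 + 274576\right) - 89314\right) + 303170 = \left(\frac{1918362}{7} - 89314\right) + 303170 = \frac{1293164}{7} + 303170 = \frac{3415354}{7}$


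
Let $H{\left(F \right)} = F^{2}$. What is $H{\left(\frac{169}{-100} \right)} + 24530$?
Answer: $\frac{245328561}{10000} \approx 24533.0$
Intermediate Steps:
$H{\left(\frac{169}{-100} \right)} + 24530 = \left(\frac{169}{-100}\right)^{2} + 24530 = \left(169 \left(- \frac{1}{100}\right)\right)^{2} + 24530 = \left(- \frac{169}{100}\right)^{2} + 24530 = \frac{28561}{10000} + 24530 = \frac{245328561}{10000}$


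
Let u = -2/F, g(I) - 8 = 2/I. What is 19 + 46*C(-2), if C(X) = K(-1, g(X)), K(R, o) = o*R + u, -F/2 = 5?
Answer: -1469/5 ≈ -293.80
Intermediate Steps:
F = -10 (F = -2*5 = -10)
g(I) = 8 + 2/I
u = ⅕ (u = -2/(-10) = -2*(-⅒) = ⅕ ≈ 0.20000)
K(R, o) = ⅕ + R*o (K(R, o) = o*R + ⅕ = R*o + ⅕ = ⅕ + R*o)
C(X) = -39/5 - 2/X (C(X) = ⅕ - (8 + 2/X) = ⅕ + (-8 - 2/X) = -39/5 - 2/X)
19 + 46*C(-2) = 19 + 46*(-39/5 - 2/(-2)) = 19 + 46*(-39/5 - 2*(-½)) = 19 + 46*(-39/5 + 1) = 19 + 46*(-34/5) = 19 - 1564/5 = -1469/5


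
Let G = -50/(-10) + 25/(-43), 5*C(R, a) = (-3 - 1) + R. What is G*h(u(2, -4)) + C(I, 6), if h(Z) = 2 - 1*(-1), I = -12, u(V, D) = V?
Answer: 2162/215 ≈ 10.056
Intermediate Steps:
C(R, a) = -4/5 + R/5 (C(R, a) = ((-3 - 1) + R)/5 = (-4 + R)/5 = -4/5 + R/5)
h(Z) = 3 (h(Z) = 2 + 1 = 3)
G = 190/43 (G = -50*(-1/10) + 25*(-1/43) = 5 - 25/43 = 190/43 ≈ 4.4186)
G*h(u(2, -4)) + C(I, 6) = (190/43)*3 + (-4/5 + (1/5)*(-12)) = 570/43 + (-4/5 - 12/5) = 570/43 - 16/5 = 2162/215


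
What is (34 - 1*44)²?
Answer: 100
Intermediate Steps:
(34 - 1*44)² = (34 - 44)² = (-10)² = 100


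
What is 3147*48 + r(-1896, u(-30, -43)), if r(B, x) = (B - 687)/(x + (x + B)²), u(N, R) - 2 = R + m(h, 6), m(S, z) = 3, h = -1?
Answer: 564997473225/3740318 ≈ 1.5106e+5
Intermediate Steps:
u(N, R) = 5 + R (u(N, R) = 2 + (R + 3) = 2 + (3 + R) = 5 + R)
r(B, x) = (-687 + B)/(x + (B + x)²)
3147*48 + r(-1896, u(-30, -43)) = 3147*48 + (-687 - 1896)/((5 - 43) + (-1896 + (5 - 43))²) = 151056 - 2583/(-38 + (-1896 - 38)²) = 151056 - 2583/(-38 + (-1934)²) = 151056 - 2583/(-38 + 3740356) = 151056 - 2583/3740318 = 564997473225/3740318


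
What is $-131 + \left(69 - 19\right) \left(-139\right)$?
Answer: $-7081$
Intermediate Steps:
$-131 + \left(69 - 19\right) \left(-139\right) = -131 + 50 \left(-139\right) = -131 - 6950 = -7081$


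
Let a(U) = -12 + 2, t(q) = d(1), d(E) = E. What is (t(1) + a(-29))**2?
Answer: 81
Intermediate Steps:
t(q) = 1
a(U) = -10
(t(1) + a(-29))**2 = (1 - 10)**2 = (-9)**2 = 81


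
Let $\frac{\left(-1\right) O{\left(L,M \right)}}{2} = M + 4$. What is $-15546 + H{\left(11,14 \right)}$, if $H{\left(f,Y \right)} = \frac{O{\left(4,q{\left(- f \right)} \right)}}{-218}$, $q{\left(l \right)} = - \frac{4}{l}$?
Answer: $- \frac{18639606}{1199} \approx -15546.0$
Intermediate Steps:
$O{\left(L,M \right)} = -8 - 2 M$ ($O{\left(L,M \right)} = - 2 \left(M + 4\right) = - 2 \left(4 + M\right) = -8 - 2 M$)
$H{\left(f,Y \right)} = \frac{4}{109} + \frac{4}{109 f}$ ($H{\left(f,Y \right)} = \frac{-8 - 2 \left(- \frac{4}{\left(-1\right) f}\right)}{-218} = \left(-8 - 2 \left(- 4 \left(- \frac{1}{f}\right)\right)\right) \left(- \frac{1}{218}\right) = \left(-8 - 2 \frac{4}{f}\right) \left(- \frac{1}{218}\right) = \left(-8 - \frac{8}{f}\right) \left(- \frac{1}{218}\right) = \frac{4}{109} + \frac{4}{109 f}$)
$-15546 + H{\left(11,14 \right)} = -15546 + \frac{4 \left(1 + 11\right)}{109 \cdot 11} = -15546 + \frac{4}{109} \cdot \frac{1}{11} \cdot 12 = -15546 + \frac{48}{1199} = - \frac{18639606}{1199}$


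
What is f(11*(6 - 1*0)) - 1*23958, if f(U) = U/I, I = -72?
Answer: -287507/12 ≈ -23959.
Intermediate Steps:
f(U) = -U/72 (f(U) = U/(-72) = U*(-1/72) = -U/72)
f(11*(6 - 1*0)) - 1*23958 = -11*(6 - 1*0)/72 - 1*23958 = -11*(6 + 0)/72 - 23958 = -11*6/72 - 23958 = -1/72*66 - 23958 = -11/12 - 23958 = -287507/12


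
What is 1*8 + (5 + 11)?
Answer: 24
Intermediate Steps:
1*8 + (5 + 11) = 8 + 16 = 24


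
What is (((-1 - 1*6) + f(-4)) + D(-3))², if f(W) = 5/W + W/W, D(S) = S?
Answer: 1681/16 ≈ 105.06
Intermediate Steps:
f(W) = 1 + 5/W (f(W) = 5/W + 1 = 1 + 5/W)
(((-1 - 1*6) + f(-4)) + D(-3))² = (((-1 - 1*6) + (5 - 4)/(-4)) - 3)² = (((-1 - 6) - ¼*1) - 3)² = ((-7 - ¼) - 3)² = (-29/4 - 3)² = (-41/4)² = 1681/16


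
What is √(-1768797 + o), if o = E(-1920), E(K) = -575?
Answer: 2*I*√442343 ≈ 1330.2*I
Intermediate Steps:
o = -575
√(-1768797 + o) = √(-1768797 - 575) = √(-1769372) = 2*I*√442343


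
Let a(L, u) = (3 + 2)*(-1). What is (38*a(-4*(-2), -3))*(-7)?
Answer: 1330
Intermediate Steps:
a(L, u) = -5 (a(L, u) = 5*(-1) = -5)
(38*a(-4*(-2), -3))*(-7) = (38*(-5))*(-7) = -190*(-7) = 1330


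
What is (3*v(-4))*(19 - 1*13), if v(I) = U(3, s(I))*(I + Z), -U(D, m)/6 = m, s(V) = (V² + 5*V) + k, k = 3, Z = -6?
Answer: -1080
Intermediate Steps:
s(V) = 3 + V² + 5*V (s(V) = (V² + 5*V) + 3 = 3 + V² + 5*V)
U(D, m) = -6*m
v(I) = (-6 + I)*(-18 - 30*I - 6*I²) (v(I) = (-6*(3 + I² + 5*I))*(I - 6) = (-18 - 30*I - 6*I²)*(-6 + I) = (-6 + I)*(-18 - 30*I - 6*I²))
(3*v(-4))*(19 - 1*13) = (3*(108 - 6*(-4)³ + 6*(-4)² + 162*(-4)))*(19 - 1*13) = (3*(108 - 6*(-64) + 6*16 - 648))*(19 - 13) = (3*(108 + 384 + 96 - 648))*6 = (3*(-60))*6 = -180*6 = -1080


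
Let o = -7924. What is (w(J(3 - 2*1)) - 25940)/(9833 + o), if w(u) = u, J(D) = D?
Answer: -25939/1909 ≈ -13.588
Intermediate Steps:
(w(J(3 - 2*1)) - 25940)/(9833 + o) = ((3 - 2*1) - 25940)/(9833 - 7924) = ((3 - 2) - 25940)/1909 = (1 - 25940)*(1/1909) = -25939*1/1909 = -25939/1909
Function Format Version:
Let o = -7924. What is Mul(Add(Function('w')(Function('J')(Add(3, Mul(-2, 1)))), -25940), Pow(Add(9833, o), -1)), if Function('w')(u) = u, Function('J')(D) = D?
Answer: Rational(-25939, 1909) ≈ -13.588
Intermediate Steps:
Mul(Add(Function('w')(Function('J')(Add(3, Mul(-2, 1)))), -25940), Pow(Add(9833, o), -1)) = Mul(Add(Add(3, Mul(-2, 1)), -25940), Pow(Add(9833, -7924), -1)) = Mul(Add(Add(3, -2), -25940), Pow(1909, -1)) = Mul(Add(1, -25940), Rational(1, 1909)) = Mul(-25939, Rational(1, 1909)) = Rational(-25939, 1909)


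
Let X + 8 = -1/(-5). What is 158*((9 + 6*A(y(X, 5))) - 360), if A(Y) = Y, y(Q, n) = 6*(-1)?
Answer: -61146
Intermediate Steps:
X = -39/5 (X = -8 - 1/(-5) = -8 - 1*(-1/5) = -8 + 1/5 = -39/5 ≈ -7.8000)
y(Q, n) = -6
158*((9 + 6*A(y(X, 5))) - 360) = 158*((9 + 6*(-6)) - 360) = 158*((9 - 36) - 360) = 158*(-27 - 360) = 158*(-387) = -61146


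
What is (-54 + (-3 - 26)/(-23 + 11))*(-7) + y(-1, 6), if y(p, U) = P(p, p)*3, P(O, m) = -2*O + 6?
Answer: 4621/12 ≈ 385.08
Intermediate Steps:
P(O, m) = 6 - 2*O
y(p, U) = 18 - 6*p (y(p, U) = (6 - 2*p)*3 = 18 - 6*p)
(-54 + (-3 - 26)/(-23 + 11))*(-7) + y(-1, 6) = (-54 + (-3 - 26)/(-23 + 11))*(-7) + (18 - 6*(-1)) = (-54 - 29/(-12))*(-7) + (18 + 6) = (-54 - 29*(-1/12))*(-7) + 24 = (-54 + 29/12)*(-7) + 24 = -619/12*(-7) + 24 = 4333/12 + 24 = 4621/12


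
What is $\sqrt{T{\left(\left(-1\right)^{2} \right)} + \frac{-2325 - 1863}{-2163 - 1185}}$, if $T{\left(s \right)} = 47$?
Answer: $\frac{\sqrt{417322}}{93} \approx 6.9463$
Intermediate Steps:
$\sqrt{T{\left(\left(-1\right)^{2} \right)} + \frac{-2325 - 1863}{-2163 - 1185}} = \sqrt{47 + \frac{-2325 - 1863}{-2163 - 1185}} = \sqrt{47 - \frac{4188}{-3348}} = \sqrt{47 - - \frac{349}{279}} = \sqrt{47 + \frac{349}{279}} = \sqrt{\frac{13462}{279}} = \frac{\sqrt{417322}}{93}$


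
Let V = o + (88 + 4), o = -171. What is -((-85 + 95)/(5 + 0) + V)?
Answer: 77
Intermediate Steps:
V = -79 (V = -171 + (88 + 4) = -171 + 92 = -79)
-((-85 + 95)/(5 + 0) + V) = -((-85 + 95)/(5 + 0) - 79) = -(10/5 - 79) = -(10*(⅕) - 79) = -(2 - 79) = -1*(-77) = 77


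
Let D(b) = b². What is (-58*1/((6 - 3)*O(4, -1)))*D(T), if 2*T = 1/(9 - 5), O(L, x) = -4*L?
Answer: 29/1536 ≈ 0.018880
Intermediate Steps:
T = ⅛ (T = 1/(2*(9 - 5)) = (½)/4 = (½)*(¼) = ⅛ ≈ 0.12500)
(-58*1/((6 - 3)*O(4, -1)))*D(T) = (-58*(-1/(16*(6 - 3))))*(⅛)² = -58/(3*(-16))*(1/64) = -58/(-48)*(1/64) = -58*(-1/48)*(1/64) = (29/24)*(1/64) = 29/1536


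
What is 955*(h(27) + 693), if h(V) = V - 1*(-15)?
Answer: 701925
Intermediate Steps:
h(V) = 15 + V (h(V) = V + 15 = 15 + V)
955*(h(27) + 693) = 955*((15 + 27) + 693) = 955*(42 + 693) = 955*735 = 701925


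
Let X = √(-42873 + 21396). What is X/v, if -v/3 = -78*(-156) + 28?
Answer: -I*√21477/36588 ≈ -0.0040054*I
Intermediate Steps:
v = -36588 (v = -3*(-78*(-156) + 28) = -3*(12168 + 28) = -3*12196 = -36588)
X = I*√21477 (X = √(-21477) = I*√21477 ≈ 146.55*I)
X/v = (I*√21477)/(-36588) = (I*√21477)*(-1/36588) = -I*√21477/36588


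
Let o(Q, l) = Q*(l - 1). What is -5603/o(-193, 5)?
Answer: 5603/772 ≈ 7.2578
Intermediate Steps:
o(Q, l) = Q*(-1 + l)
-5603/o(-193, 5) = -5603*(-1/(193*(-1 + 5))) = -5603/((-193*4)) = -5603/(-772) = -5603*(-1/772) = 5603/772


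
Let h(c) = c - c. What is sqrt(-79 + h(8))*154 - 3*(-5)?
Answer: 15 + 154*I*sqrt(79) ≈ 15.0 + 1368.8*I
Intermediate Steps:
h(c) = 0
sqrt(-79 + h(8))*154 - 3*(-5) = sqrt(-79 + 0)*154 - 3*(-5) = sqrt(-79)*154 + 15 = (I*sqrt(79))*154 + 15 = 154*I*sqrt(79) + 15 = 15 + 154*I*sqrt(79)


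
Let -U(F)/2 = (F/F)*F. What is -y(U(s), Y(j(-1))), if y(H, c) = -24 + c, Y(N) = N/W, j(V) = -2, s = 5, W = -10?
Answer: 119/5 ≈ 23.800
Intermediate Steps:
Y(N) = -N/10 (Y(N) = N/(-10) = N*(-1/10) = -N/10)
U(F) = -2*F (U(F) = -2*F/F*F = -2*F)
-y(U(s), Y(j(-1))) = -(-24 - 1/10*(-2)) = -(-24 + 1/5) = -1*(-119/5) = 119/5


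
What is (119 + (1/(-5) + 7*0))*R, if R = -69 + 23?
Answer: -27324/5 ≈ -5464.8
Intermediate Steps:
R = -46
(119 + (1/(-5) + 7*0))*R = (119 + (1/(-5) + 7*0))*(-46) = (119 + (-⅕ + 0))*(-46) = (119 - ⅕)*(-46) = (594/5)*(-46) = -27324/5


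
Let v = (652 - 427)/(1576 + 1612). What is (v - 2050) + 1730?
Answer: -1019935/3188 ≈ -319.93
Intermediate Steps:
v = 225/3188 ≈ 0.070577
(v - 2050) + 1730 = (225/3188 - 2050) + 1730 = -6535175/3188 + 1730 = -1019935/3188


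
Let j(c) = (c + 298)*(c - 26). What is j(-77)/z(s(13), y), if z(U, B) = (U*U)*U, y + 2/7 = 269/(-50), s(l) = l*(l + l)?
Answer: -1751/2970344 ≈ -0.00058949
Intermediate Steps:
j(c) = (-26 + c)*(298 + c) (j(c) = (298 + c)*(-26 + c) = (-26 + c)*(298 + c))
s(l) = 2*l**2 (s(l) = l*(2*l) = 2*l**2)
y = -1983/350 (y = -2/7 + 269/(-50) = -2/7 + 269*(-1/50) = -2/7 - 269/50 = -1983/350 ≈ -5.6657)
z(U, B) = U**3 (z(U, B) = U**2*U = U**3)
j(-77)/z(s(13), y) = (-7748 + (-77)**2 + 272*(-77))/((2*13**2)**3) = (-7748 + 5929 - 20944)/((2*169)**3) = -22763/(338**3) = -22763/38614472 = -22763*1/38614472 = -1751/2970344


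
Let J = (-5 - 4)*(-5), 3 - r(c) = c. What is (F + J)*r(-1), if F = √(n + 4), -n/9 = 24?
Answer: 180 + 8*I*√53 ≈ 180.0 + 58.241*I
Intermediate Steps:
n = -216 (n = -9*24 = -216)
r(c) = 3 - c
J = 45 (J = -9*(-5) = 45)
F = 2*I*√53 (F = √(-216 + 4) = √(-212) = 2*I*√53 ≈ 14.56*I)
(F + J)*r(-1) = (2*I*√53 + 45)*(3 - 1*(-1)) = (45 + 2*I*√53)*(3 + 1) = (45 + 2*I*√53)*4 = 180 + 8*I*√53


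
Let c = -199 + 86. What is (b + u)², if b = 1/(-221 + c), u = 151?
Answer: 2543487489/111556 ≈ 22800.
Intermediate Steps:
c = -113
b = -1/334 (b = 1/(-221 - 113) = 1/(-334) = -1/334 ≈ -0.0029940)
(b + u)² = (-1/334 + 151)² = (50433/334)² = 2543487489/111556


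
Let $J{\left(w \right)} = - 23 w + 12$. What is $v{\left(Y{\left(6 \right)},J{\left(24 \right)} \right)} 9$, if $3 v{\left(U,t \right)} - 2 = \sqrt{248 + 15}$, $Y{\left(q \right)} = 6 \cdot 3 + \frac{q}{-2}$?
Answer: $6 + 3 \sqrt{263} \approx 54.652$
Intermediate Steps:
$Y{\left(q \right)} = 18 - \frac{q}{2}$ ($Y{\left(q \right)} = 18 + q \left(- \frac{1}{2}\right) = 18 - \frac{q}{2}$)
$J{\left(w \right)} = 12 - 23 w$
$v{\left(U,t \right)} = \frac{2}{3} + \frac{\sqrt{263}}{3}$ ($v{\left(U,t \right)} = \frac{2}{3} + \frac{\sqrt{248 + 15}}{3} = \frac{2}{3} + \frac{\sqrt{263}}{3}$)
$v{\left(Y{\left(6 \right)},J{\left(24 \right)} \right)} 9 = \left(\frac{2}{3} + \frac{\sqrt{263}}{3}\right) 9 = 6 + 3 \sqrt{263}$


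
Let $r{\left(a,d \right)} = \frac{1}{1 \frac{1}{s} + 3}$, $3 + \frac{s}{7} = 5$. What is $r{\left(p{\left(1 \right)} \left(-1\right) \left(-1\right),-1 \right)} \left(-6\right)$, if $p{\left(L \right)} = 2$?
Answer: $- \frac{84}{43} \approx -1.9535$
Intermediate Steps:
$s = 14$ ($s = -21 + 7 \cdot 5 = -21 + 35 = 14$)
$r{\left(a,d \right)} = \frac{14}{43}$ ($r{\left(a,d \right)} = \frac{1}{1 \cdot \frac{1}{14} + 3} = \frac{1}{\frac{1}{14} + 3} = \frac{1}{\frac{43}{14}} = \frac{14}{43}$)
$r{\left(p{\left(1 \right)} \left(-1\right) \left(-1\right),-1 \right)} \left(-6\right) = \frac{14}{43} \left(-6\right) = - \frac{84}{43}$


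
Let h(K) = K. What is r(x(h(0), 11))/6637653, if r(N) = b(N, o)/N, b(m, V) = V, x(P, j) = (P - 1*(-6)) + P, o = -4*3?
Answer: -2/6637653 ≈ -3.0131e-7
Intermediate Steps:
o = -12
x(P, j) = 6 + 2*P (x(P, j) = (P + 6) + P = (6 + P) + P = 6 + 2*P)
r(N) = -12/N
r(x(h(0), 11))/6637653 = -12/(6 + 2*0)/6637653 = -12/(6 + 0)*(1/6637653) = -12/6*(1/6637653) = -12*1/6*(1/6637653) = -2*1/6637653 = -2/6637653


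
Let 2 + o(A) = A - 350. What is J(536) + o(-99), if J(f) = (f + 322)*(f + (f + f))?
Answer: 1379213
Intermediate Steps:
o(A) = -352 + A (o(A) = -2 + (A - 350) = -2 + (-350 + A) = -352 + A)
J(f) = 3*f*(322 + f) (J(f) = (322 + f)*(f + 2*f) = (322 + f)*(3*f) = 3*f*(322 + f))
J(536) + o(-99) = 3*536*(322 + 536) + (-352 - 99) = 3*536*858 - 451 = 1379664 - 451 = 1379213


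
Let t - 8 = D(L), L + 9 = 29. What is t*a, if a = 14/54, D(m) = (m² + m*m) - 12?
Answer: 5572/27 ≈ 206.37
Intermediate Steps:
L = 20 (L = -9 + 29 = 20)
D(m) = -12 + 2*m² (D(m) = (m² + m²) - 12 = 2*m² - 12 = -12 + 2*m²)
a = 7/27 (a = 14*(1/54) = 7/27 ≈ 0.25926)
t = 796 (t = 8 + (-12 + 2*20²) = 8 + (-12 + 2*400) = 8 + (-12 + 800) = 8 + 788 = 796)
t*a = 796*(7/27) = 5572/27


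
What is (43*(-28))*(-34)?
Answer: 40936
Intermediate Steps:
(43*(-28))*(-34) = -1204*(-34) = 40936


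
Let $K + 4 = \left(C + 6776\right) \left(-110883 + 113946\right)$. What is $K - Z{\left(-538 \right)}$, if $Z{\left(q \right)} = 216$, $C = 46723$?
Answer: $163867217$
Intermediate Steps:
$K = 163867433$ ($K = -4 + \left(46723 + 6776\right) \left(-110883 + 113946\right) = -4 + 53499 \cdot 3063 = -4 + 163867437 = 163867433$)
$K - Z{\left(-538 \right)} = 163867433 - 216 = 163867217$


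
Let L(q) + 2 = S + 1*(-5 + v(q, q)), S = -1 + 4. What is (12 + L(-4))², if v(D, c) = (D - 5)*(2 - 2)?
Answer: 64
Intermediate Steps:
v(D, c) = 0 (v(D, c) = (-5 + D)*0 = 0)
S = 3
L(q) = -4 (L(q) = -2 + (3 + 1*(-5 + 0)) = -2 + (3 + 1*(-5)) = -2 + (3 - 5) = -2 - 2 = -4)
(12 + L(-4))² = (12 - 4)² = 8² = 64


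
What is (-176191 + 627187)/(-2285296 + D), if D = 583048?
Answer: -37583/141854 ≈ -0.26494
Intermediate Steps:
(-176191 + 627187)/(-2285296 + D) = (-176191 + 627187)/(-2285296 + 583048) = 450996/(-1702248) = 450996*(-1/1702248) = -37583/141854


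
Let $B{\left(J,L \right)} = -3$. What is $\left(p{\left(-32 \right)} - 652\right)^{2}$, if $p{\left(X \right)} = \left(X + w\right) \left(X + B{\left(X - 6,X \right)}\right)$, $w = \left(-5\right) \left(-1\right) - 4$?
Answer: $187489$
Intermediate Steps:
$w = 1$ ($w = 5 - 4 = 1$)
$p{\left(X \right)} = \left(1 + X\right) \left(-3 + X\right)$ ($p{\left(X \right)} = \left(X + 1\right) \left(X - 3\right) = \left(1 + X\right) \left(-3 + X\right)$)
$\left(p{\left(-32 \right)} - 652\right)^{2} = \left(\left(-3 + \left(-32\right)^{2} - -64\right) - 652\right)^{2} = \left(\left(-3 + 1024 + 64\right) - 652\right)^{2} = \left(1085 - 652\right)^{2} = 433^{2} = 187489$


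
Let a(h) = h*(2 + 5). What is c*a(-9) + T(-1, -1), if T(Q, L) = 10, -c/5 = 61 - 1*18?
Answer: 13555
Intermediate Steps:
c = -215 (c = -5*(61 - 1*18) = -5*(61 - 18) = -5*43 = -215)
a(h) = 7*h (a(h) = h*7 = 7*h)
c*a(-9) + T(-1, -1) = -1505*(-9) + 10 = -215*(-63) + 10 = 13545 + 10 = 13555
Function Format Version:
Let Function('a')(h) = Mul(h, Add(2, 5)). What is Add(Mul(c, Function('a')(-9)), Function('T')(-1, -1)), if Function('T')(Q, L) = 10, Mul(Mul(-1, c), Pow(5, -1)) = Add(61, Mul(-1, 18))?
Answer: 13555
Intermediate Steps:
c = -215 (c = Mul(-5, Add(61, Mul(-1, 18))) = Mul(-5, Add(61, -18)) = Mul(-5, 43) = -215)
Function('a')(h) = Mul(7, h) (Function('a')(h) = Mul(h, 7) = Mul(7, h))
Add(Mul(c, Function('a')(-9)), Function('T')(-1, -1)) = Add(Mul(-215, Mul(7, -9)), 10) = Add(Mul(-215, -63), 10) = Add(13545, 10) = 13555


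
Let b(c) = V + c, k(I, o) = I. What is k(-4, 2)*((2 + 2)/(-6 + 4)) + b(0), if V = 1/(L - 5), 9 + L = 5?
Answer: 71/9 ≈ 7.8889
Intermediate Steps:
L = -4 (L = -9 + 5 = -4)
V = -⅑ (V = 1/(-4 - 5) = 1/(-9) = -⅑ ≈ -0.11111)
b(c) = -⅑ + c
k(-4, 2)*((2 + 2)/(-6 + 4)) + b(0) = -4*(2 + 2)/(-6 + 4) + (-⅑ + 0) = -16/(-2) - ⅑ = -16*(-1)/2 - ⅑ = -4*(-2) - ⅑ = 8 - ⅑ = 71/9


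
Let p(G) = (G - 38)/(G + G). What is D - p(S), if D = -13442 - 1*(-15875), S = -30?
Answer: 36478/15 ≈ 2431.9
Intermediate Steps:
D = 2433 (D = -13442 + 15875 = 2433)
p(G) = (-38 + G)/(2*G) (p(G) = (-38 + G)/((2*G)) = (-38 + G)*(1/(2*G)) = (-38 + G)/(2*G))
D - p(S) = 2433 - (-38 - 30)/(2*(-30)) = 2433 - (-1)*(-68)/(2*30) = 2433 - 1*17/15 = 2433 - 17/15 = 36478/15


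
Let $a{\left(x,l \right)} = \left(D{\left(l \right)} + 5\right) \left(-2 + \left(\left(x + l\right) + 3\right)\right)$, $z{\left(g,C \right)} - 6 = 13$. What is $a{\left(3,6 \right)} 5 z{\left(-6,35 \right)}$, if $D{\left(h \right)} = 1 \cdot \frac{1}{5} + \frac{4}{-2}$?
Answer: $3040$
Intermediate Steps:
$D{\left(h \right)} = - \frac{9}{5}$ ($D{\left(h \right)} = 1 \cdot \frac{1}{5} + 4 \left(- \frac{1}{2}\right) = \frac{1}{5} - 2 = - \frac{9}{5}$)
$z{\left(g,C \right)} = 19$ ($z{\left(g,C \right)} = 6 + 13 = 19$)
$a{\left(x,l \right)} = \frac{16}{5} + \frac{16 l}{5} + \frac{16 x}{5}$ ($a{\left(x,l \right)} = \left(- \frac{9}{5} + 5\right) \left(-2 + \left(\left(x + l\right) + 3\right)\right) = \frac{16 \left(-2 + \left(\left(l + x\right) + 3\right)\right)}{5} = \frac{16 \left(-2 + \left(3 + l + x\right)\right)}{5} = \frac{16 \left(1 + l + x\right)}{5} = \frac{16}{5} + \frac{16 l}{5} + \frac{16 x}{5}$)
$a{\left(3,6 \right)} 5 z{\left(-6,35 \right)} = \left(\frac{16}{5} + \frac{16}{5} \cdot 6 + \frac{16}{5} \cdot 3\right) 5 \cdot 19 = \left(\frac{16}{5} + \frac{96}{5} + \frac{48}{5}\right) 5 \cdot 19 = 32 \cdot 5 \cdot 19 = 160 \cdot 19 = 3040$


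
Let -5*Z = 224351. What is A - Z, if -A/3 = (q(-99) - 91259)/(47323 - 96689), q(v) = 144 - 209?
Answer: 5536970803/123415 ≈ 44865.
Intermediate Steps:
Z = -224351/5 (Z = -⅕*224351 = -224351/5 ≈ -44870.)
q(v) = -65
A = -136986/24683 (A = -3*(-65 - 91259)/(47323 - 96689) = -(-273972)/(-49366) = -(-273972)*(-1)/49366 = -3*45662/24683 = -136986/24683 ≈ -5.5498)
A - Z = -136986/24683 - 1*(-224351/5) = -136986/24683 + 224351/5 = 5536970803/123415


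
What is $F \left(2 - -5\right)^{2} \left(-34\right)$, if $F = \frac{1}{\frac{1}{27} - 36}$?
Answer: $\frac{44982}{971} \approx 46.325$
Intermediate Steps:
$F = - \frac{27}{971}$ ($F = \frac{1}{\frac{1}{27} - 36} = \frac{1}{- \frac{971}{27}} = - \frac{27}{971} \approx -0.027806$)
$F \left(2 - -5\right)^{2} \left(-34\right) = - \frac{27 \left(2 - -5\right)^{2}}{971} \left(-34\right) = - \frac{27 \left(2 + 5\right)^{2}}{971} \left(-34\right) = - \frac{27 \cdot 7^{2}}{971} \left(-34\right) = \left(- \frac{27}{971}\right) 49 \left(-34\right) = \left(- \frac{1323}{971}\right) \left(-34\right) = \frac{44982}{971}$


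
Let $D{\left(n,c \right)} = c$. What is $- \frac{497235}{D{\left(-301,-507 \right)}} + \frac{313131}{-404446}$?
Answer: $\frac{9568854733}{9764482} \approx 979.97$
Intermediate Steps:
$- \frac{497235}{D{\left(-301,-507 \right)}} + \frac{313131}{-404446} = - \frac{497235}{-507} + \frac{313131}{-404446} = \left(-497235\right) \left(- \frac{1}{507}\right) + 313131 \left(- \frac{1}{404446}\right) = \frac{165745}{169} - \frac{44733}{57778} = \frac{9568854733}{9764482}$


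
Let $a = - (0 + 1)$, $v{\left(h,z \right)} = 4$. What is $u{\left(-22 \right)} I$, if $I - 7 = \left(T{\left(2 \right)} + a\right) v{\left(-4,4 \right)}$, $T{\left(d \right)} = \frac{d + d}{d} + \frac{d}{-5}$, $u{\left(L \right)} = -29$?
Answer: $- \frac{1363}{5} \approx -272.6$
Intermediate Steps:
$T{\left(d \right)} = 2 - \frac{d}{5}$ ($T{\left(d \right)} = \frac{2 d}{d} + d \left(- \frac{1}{5}\right) = 2 - \frac{d}{5}$)
$a = -1$ ($a = \left(-1\right) 1 = -1$)
$I = \frac{47}{5}$ ($I = 7 + \left(\left(2 - \frac{2}{5}\right) - 1\right) 4 = 7 + \left(\frac{8}{5} - 1\right) 4 = 7 + \frac{3}{5} \cdot 4 = 7 + \frac{12}{5} = \frac{47}{5} \approx 9.4$)
$u{\left(-22 \right)} I = \left(-29\right) \frac{47}{5} = - \frac{1363}{5}$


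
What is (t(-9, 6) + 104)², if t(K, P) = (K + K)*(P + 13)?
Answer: 56644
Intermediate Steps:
t(K, P) = 2*K*(13 + P) (t(K, P) = (2*K)*(13 + P) = 2*K*(13 + P))
(t(-9, 6) + 104)² = (2*(-9)*(13 + 6) + 104)² = (2*(-9)*19 + 104)² = (-342 + 104)² = (-238)² = 56644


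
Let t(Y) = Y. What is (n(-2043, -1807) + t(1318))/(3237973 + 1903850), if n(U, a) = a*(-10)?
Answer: 19388/5141823 ≈ 0.0037706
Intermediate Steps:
n(U, a) = -10*a
(n(-2043, -1807) + t(1318))/(3237973 + 1903850) = (-10*(-1807) + 1318)/(3237973 + 1903850) = (18070 + 1318)/5141823 = 19388*(1/5141823) = 19388/5141823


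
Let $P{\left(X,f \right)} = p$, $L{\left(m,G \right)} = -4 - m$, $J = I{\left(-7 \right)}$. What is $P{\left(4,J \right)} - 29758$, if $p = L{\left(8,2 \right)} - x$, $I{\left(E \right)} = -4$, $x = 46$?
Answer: $-29816$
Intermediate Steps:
$J = -4$
$p = -58$ ($p = \left(-4 - 8\right) - 46 = -12 - 46 = -58$)
$P{\left(X,f \right)} = -58$
$P{\left(4,J \right)} - 29758 = -58 - 29758 = -29816$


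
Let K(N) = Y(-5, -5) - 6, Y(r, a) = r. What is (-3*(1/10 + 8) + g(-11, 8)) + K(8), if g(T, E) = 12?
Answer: -233/10 ≈ -23.300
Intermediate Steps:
K(N) = -11 (K(N) = -5 - 6 = -11)
(-3*(1/10 + 8) + g(-11, 8)) + K(8) = (-3*(1/10 + 8) + 12) - 11 = (-3*(⅒ + 8) + 12) - 11 = (-3*81/10 + 12) - 11 = (-243/10 + 12) - 11 = -123/10 - 11 = -233/10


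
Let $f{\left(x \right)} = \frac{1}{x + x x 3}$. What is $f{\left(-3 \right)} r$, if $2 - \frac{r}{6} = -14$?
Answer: $4$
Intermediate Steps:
$r = 96$ ($r = 12 - -84 = 12 + 84 = 96$)
$f{\left(x \right)} = \frac{1}{x + 3 x^{2}}$ ($f{\left(x \right)} = \frac{1}{x + x^{2} \cdot 3} = \frac{1}{x + 3 x^{2}}$)
$f{\left(-3 \right)} r = \frac{1}{\left(-3\right) \left(1 + 3 \left(-3\right)\right)} 96 = - \frac{1}{3 \left(1 - 9\right)} 96 = - \frac{1}{3 \left(-8\right)} 96 = \left(- \frac{1}{3}\right) \left(- \frac{1}{8}\right) 96 = \frac{1}{24} \cdot 96 = 4$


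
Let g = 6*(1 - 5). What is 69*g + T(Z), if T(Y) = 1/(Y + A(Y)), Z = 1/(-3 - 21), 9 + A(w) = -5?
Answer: -558096/337 ≈ -1656.1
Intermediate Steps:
A(w) = -14 (A(w) = -9 - 5 = -14)
Z = -1/24 (Z = 1/(-24) = -1/24 ≈ -0.041667)
T(Y) = 1/(-14 + Y) (T(Y) = 1/(Y - 14) = 1/(-14 + Y))
g = -24 (g = 6*(-4) = -24)
69*g + T(Z) = 69*(-24) + 1/(-14 - 1/24) = -1656 + 1/(-337/24) = -1656 - 24/337 = -558096/337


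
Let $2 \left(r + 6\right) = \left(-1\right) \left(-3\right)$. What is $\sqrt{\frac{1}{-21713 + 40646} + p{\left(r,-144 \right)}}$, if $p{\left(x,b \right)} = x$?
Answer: $\frac{i \sqrt{6452177070}}{37866} \approx 2.1213 i$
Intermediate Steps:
$r = - \frac{9}{2}$ ($r = -6 + \frac{\left(-1\right) \left(-3\right)}{2} = -6 + \frac{1}{2} \cdot 3 = -6 + \frac{3}{2} = - \frac{9}{2} \approx -4.5$)
$\sqrt{\frac{1}{-21713 + 40646} + p{\left(r,-144 \right)}} = \sqrt{\frac{1}{-21713 + 40646} - \frac{9}{2}} = \sqrt{\frac{1}{18933} - \frac{9}{2}} = \sqrt{- \frac{170395}{37866}} = \frac{i \sqrt{6452177070}}{37866}$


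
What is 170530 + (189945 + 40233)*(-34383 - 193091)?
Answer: -52359339842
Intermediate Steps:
170530 + (189945 + 40233)*(-34383 - 193091) = 170530 + 230178*(-227474) = 170530 - 52359510372 = -52359339842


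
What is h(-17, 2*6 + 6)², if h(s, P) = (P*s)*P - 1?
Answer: 30349081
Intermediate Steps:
h(s, P) = -1 + s*P² (h(s, P) = s*P² - 1 = -1 + s*P²)
h(-17, 2*6 + 6)² = (-1 - 17*(2*6 + 6)²)² = (-1 - 17*(12 + 6)²)² = (-1 - 17*18²)² = (-1 - 17*324)² = (-1 - 5508)² = (-5509)² = 30349081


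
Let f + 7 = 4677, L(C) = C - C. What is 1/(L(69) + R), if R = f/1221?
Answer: 1221/4670 ≈ 0.26146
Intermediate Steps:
L(C) = 0
f = 4670 (f = -7 + 4677 = 4670)
R = 4670/1221 ≈ 3.8247
1/(L(69) + R) = 1/(0 + 4670/1221) = 1/(4670/1221) = 1221/4670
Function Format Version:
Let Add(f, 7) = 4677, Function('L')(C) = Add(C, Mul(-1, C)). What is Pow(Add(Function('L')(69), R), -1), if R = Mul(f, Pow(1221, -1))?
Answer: Rational(1221, 4670) ≈ 0.26146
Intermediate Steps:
Function('L')(C) = 0
f = 4670 (f = Add(-7, 4677) = 4670)
R = Rational(4670, 1221) (R = Mul(4670, Pow(1221, -1)) = Mul(4670, Rational(1, 1221)) = Rational(4670, 1221) ≈ 3.8247)
Pow(Add(Function('L')(69), R), -1) = Pow(Add(0, Rational(4670, 1221)), -1) = Pow(Rational(4670, 1221), -1) = Rational(1221, 4670)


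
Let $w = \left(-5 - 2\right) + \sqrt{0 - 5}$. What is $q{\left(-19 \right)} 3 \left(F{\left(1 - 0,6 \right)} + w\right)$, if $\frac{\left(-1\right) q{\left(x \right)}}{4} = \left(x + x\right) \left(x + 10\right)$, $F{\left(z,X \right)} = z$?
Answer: $24624 - 4104 i \sqrt{5} \approx 24624.0 - 9176.8 i$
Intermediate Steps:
$w = -7 + i \sqrt{5}$ ($w = -7 + \sqrt{-5} = -7 + i \sqrt{5} \approx -7.0 + 2.2361 i$)
$q{\left(x \right)} = - 8 x \left(10 + x\right)$ ($q{\left(x \right)} = - 4 \left(x + x\right) \left(x + 10\right) = - 4 \cdot 2 x \left(10 + x\right) = - 8 x \left(10 + x\right)$)
$q{\left(-19 \right)} 3 \left(F{\left(1 - 0,6 \right)} + w\right) = \left(-8\right) \left(-19\right) \left(10 - 19\right) 3 \left(\left(1 - 0\right) - \left(7 - i \sqrt{5}\right)\right) = \left(-8\right) \left(-19\right) \left(-9\right) 3 \left(\left(1 + 0\right) - \left(7 - i \sqrt{5}\right)\right) = - 1368 \cdot 3 \left(1 - \left(7 - i \sqrt{5}\right)\right) = - 1368 \cdot 3 \left(-6 + i \sqrt{5}\right) = - 1368 \left(-18 + 3 i \sqrt{5}\right) = 24624 - 4104 i \sqrt{5}$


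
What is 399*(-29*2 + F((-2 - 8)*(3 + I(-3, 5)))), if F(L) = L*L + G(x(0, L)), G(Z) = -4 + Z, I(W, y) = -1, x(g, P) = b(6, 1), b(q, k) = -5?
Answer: 132867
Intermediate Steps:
x(g, P) = -5
F(L) = -9 + L² (F(L) = L*L + (-4 - 5) = L² - 9 = -9 + L²)
399*(-29*2 + F((-2 - 8)*(3 + I(-3, 5)))) = 399*(-29*2 + (-9 + ((-2 - 8)*(3 - 1))²)) = 399*(-58 + (-9 + (-10*2)²)) = 399*(-58 + (-9 + (-20)²)) = 399*(-58 + (-9 + 400)) = 399*(-58 + 391) = 399*333 = 132867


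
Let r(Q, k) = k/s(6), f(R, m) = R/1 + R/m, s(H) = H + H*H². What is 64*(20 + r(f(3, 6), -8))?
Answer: 141824/111 ≈ 1277.7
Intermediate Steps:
s(H) = H + H³
f(R, m) = R + R/m (f(R, m) = R*1 + R/m = R + R/m)
r(Q, k) = k/222 (r(Q, k) = k/(6 + 6³) = k/(6 + 216) = k/222)
64*(20 + r(f(3, 6), -8)) = 64*(20 + (1/222)*(-8)) = 64*(20 - 4/111) = 64*(2216/111) = 141824/111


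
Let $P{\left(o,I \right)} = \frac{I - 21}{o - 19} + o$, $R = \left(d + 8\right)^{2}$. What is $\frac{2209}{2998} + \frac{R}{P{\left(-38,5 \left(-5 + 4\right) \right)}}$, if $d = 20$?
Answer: $- \frac{32311841}{1603930} \approx -20.145$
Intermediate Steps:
$R = 784$ ($R = \left(20 + 8\right)^{2} = 28^{2} = 784$)
$P{\left(o,I \right)} = o + \frac{-21 + I}{-19 + o}$ ($P{\left(o,I \right)} = \frac{-21 + I}{-19 + o} + o = o + \frac{-21 + I}{-19 + o}$)
$\frac{2209}{2998} + \frac{R}{P{\left(-38,5 \left(-5 + 4\right) \right)}} = \frac{2209}{2998} + \frac{784}{\frac{1}{-19 - 38} \left(-21 + 5 \left(-5 + 4\right) + \left(-38\right)^{2} - -722\right)} = 2209 \cdot \frac{1}{2998} + \frac{784}{\frac{1}{-57} \left(-21 + 5 \left(-1\right) + 1444 + 722\right)} = \frac{2209}{2998} + \frac{784}{\left(- \frac{1}{57}\right) \left(-21 - 5 + 1444 + 722\right)} = \frac{2209}{2998} + \frac{784}{\left(- \frac{1}{57}\right) 2140} = \frac{2209}{2998} + \frac{784}{- \frac{2140}{57}} = \frac{2209}{2998} + 784 \left(- \frac{57}{2140}\right) = \frac{2209}{2998} - \frac{11172}{535} = - \frac{32311841}{1603930}$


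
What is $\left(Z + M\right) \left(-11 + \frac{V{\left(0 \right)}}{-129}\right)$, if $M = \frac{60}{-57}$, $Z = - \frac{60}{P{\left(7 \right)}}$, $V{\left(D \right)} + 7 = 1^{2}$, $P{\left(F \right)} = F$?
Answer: $\frac{602880}{5719} \approx 105.42$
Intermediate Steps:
$V{\left(D \right)} = -6$ ($V{\left(D \right)} = -7 + 1^{2} = -7 + 1 = -6$)
$Z = - \frac{60}{7} \approx -8.5714$
$M = - \frac{20}{19}$ ($M = 60 \left(- \frac{1}{57}\right) = - \frac{20}{19} \approx -1.0526$)
$\left(Z + M\right) \left(-11 + \frac{V{\left(0 \right)}}{-129}\right) = \left(- \frac{60}{7} - \frac{20}{19}\right) \left(-11 - \frac{6}{-129}\right) = - \frac{1280 \left(-11 - - \frac{2}{43}\right)}{133} = - \frac{1280 \left(-11 + \frac{2}{43}\right)}{133} = \left(- \frac{1280}{133}\right) \left(- \frac{471}{43}\right) = \frac{602880}{5719}$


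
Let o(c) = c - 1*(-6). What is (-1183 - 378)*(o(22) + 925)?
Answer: -1487633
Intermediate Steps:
o(c) = 6 + c (o(c) = c + 6 = 6 + c)
(-1183 - 378)*(o(22) + 925) = (-1183 - 378)*((6 + 22) + 925) = -1561*(28 + 925) = -1561*953 = -1487633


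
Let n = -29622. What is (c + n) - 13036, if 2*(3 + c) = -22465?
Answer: -107787/2 ≈ -53894.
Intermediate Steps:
c = -22471/2 (c = -3 + (½)*(-22465) = -3 - 22465/2 = -22471/2 ≈ -11236.)
(c + n) - 13036 = (-22471/2 - 29622) - 13036 = -81715/2 - 13036 = -107787/2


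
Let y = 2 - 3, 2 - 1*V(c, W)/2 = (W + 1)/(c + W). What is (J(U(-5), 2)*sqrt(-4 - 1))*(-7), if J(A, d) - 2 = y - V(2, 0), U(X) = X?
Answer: 14*I*sqrt(5) ≈ 31.305*I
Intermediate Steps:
V(c, W) = 4 - 2*(1 + W)/(W + c) (V(c, W) = 4 - 2*(W + 1)/(c + W) = 4 - 2*(1 + W)/(W + c))
y = -1
J(A, d) = -2 (J(A, d) = 2 + (-1 - 2*(-1 + 0 + 2*2)/(0 + 2)) = 2 + (-1 - 2*(-1 + 0 + 4)/2) = 2 + (-1 - 2*3/2) = 2 + (-1 - 1*3) = 2 + (-1 - 3) = 2 - 4 = -2)
(J(U(-5), 2)*sqrt(-4 - 1))*(-7) = -2*sqrt(-4 - 1)*(-7) = -2*I*sqrt(5)*(-7) = 14*I*sqrt(5)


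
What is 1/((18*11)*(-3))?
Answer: -1/594 ≈ -0.0016835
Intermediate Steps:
1/((18*11)*(-3)) = 1/(198*(-3)) = 1/(-594) = -1/594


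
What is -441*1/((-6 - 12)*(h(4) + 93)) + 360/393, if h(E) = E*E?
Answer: 32579/28558 ≈ 1.1408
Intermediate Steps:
h(E) = E²
-441*1/((-6 - 12)*(h(4) + 93)) + 360/393 = -441*1/((-6 - 12)*(4² + 93)) + 360/393 = -441*(-1/(18*(16 + 93))) + 360*(1/393) = -441/((-18*109)) + 120/131 = -441/(-1962) + 120/131 = -441*(-1/1962) + 120/131 = 49/218 + 120/131 = 32579/28558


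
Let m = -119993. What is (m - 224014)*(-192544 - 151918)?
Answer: 118497339234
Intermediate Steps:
(m - 224014)*(-192544 - 151918) = (-119993 - 224014)*(-192544 - 151918) = -344007*(-344462) = 118497339234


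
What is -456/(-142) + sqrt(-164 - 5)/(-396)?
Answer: 228/71 - 13*I/396 ≈ 3.2113 - 0.032828*I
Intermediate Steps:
-456/(-142) + sqrt(-164 - 5)/(-396) = -456*(-1/142) + sqrt(-169)*(-1/396) = 228/71 + (13*I)*(-1/396) = 228/71 - 13*I/396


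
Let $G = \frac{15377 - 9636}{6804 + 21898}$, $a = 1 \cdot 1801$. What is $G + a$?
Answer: $\frac{51698043}{28702} \approx 1801.2$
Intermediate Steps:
$a = 1801$
$G = \frac{5741}{28702}$ ($G = \frac{15377 - 9636}{28702} = \left(15377 - 9636\right) \frac{1}{28702} = 5741 \cdot \frac{1}{28702} = \frac{5741}{28702} \approx 0.20002$)
$G + a = \frac{5741}{28702} + 1801 = \frac{51698043}{28702}$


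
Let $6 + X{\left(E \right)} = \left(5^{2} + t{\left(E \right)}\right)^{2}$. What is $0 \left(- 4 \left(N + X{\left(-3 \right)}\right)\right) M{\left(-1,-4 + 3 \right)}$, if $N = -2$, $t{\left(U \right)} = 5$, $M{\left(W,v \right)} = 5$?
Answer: $0$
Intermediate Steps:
$X{\left(E \right)} = 894$ ($X{\left(E \right)} = -6 + \left(5^{2} + 5\right)^{2} = -6 + \left(25 + 5\right)^{2} = -6 + 30^{2} = -6 + 900 = 894$)
$0 \left(- 4 \left(N + X{\left(-3 \right)}\right)\right) M{\left(-1,-4 + 3 \right)} = 0 \left(- 4 \left(-2 + 894\right)\right) 5 = 0 \left(\left(-4\right) 892\right) 5 = 0 \left(-3568\right) 5 = 0 \cdot 5 = 0$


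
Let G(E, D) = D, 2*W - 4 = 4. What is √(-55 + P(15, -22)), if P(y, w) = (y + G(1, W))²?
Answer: 3*√34 ≈ 17.493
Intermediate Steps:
W = 4 (W = 2 + (½)*4 = 2 + 2 = 4)
P(y, w) = (4 + y)² (P(y, w) = (y + 4)² = (4 + y)²)
√(-55 + P(15, -22)) = √(-55 + (4 + 15)²) = √(-55 + 19²) = √(-55 + 361) = √306 = 3*√34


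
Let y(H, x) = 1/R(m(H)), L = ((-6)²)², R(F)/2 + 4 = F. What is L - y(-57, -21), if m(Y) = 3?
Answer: 2593/2 ≈ 1296.5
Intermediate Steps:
R(F) = -8 + 2*F
L = 1296 (L = 36² = 1296)
y(H, x) = -½ (y(H, x) = 1/(-8 + 2*3) = 1/(-8 + 6) = 1/(-2) = -½)
L - y(-57, -21) = 1296 - 1*(-½) = 1296 + ½ = 2593/2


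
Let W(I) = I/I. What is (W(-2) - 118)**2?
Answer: 13689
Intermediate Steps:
W(I) = 1
(W(-2) - 118)**2 = (1 - 118)**2 = (-117)**2 = 13689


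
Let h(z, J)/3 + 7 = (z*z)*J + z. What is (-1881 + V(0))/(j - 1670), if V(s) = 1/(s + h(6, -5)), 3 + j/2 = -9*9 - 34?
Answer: 510692/517479 ≈ 0.98688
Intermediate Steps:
h(z, J) = -21 + 3*z + 3*J*z**2 (h(z, J) = -21 + 3*((z*z)*J + z) = -21 + 3*(z**2*J + z) = -21 + 3*(J*z**2 + z) = -21 + 3*(z + J*z**2) = -21 + (3*z + 3*J*z**2) = -21 + 3*z + 3*J*z**2)
j = -236 (j = -6 + 2*(-9*9 - 34) = -6 + 2*(-81 - 34) = -6 + 2*(-115) = -6 - 230 = -236)
V(s) = 1/(-543 + s) (V(s) = 1/(s + (-21 + 3*6 + 3*(-5)*6**2)) = 1/(s + (-21 + 18 + 3*(-5)*36)) = 1/(s + (-21 + 18 - 540)) = 1/(s - 543) = 1/(-543 + s))
(-1881 + V(0))/(j - 1670) = (-1881 + 1/(-543 + 0))/(-236 - 1670) = (-1881 + 1/(-543))/(-1906) = (-1881 - 1/543)*(-1/1906) = -1021384/543*(-1/1906) = 510692/517479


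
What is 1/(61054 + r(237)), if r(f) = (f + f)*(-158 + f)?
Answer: 1/98500 ≈ 1.0152e-5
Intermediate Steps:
r(f) = 2*f*(-158 + f) (r(f) = (2*f)*(-158 + f) = 2*f*(-158 + f))
1/(61054 + r(237)) = 1/(61054 + 2*237*(-158 + 237)) = 1/(61054 + 2*237*79) = 1/(61054 + 37446) = 1/98500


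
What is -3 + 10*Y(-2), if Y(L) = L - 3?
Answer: -53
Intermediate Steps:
Y(L) = -3 + L
-3 + 10*Y(-2) = -3 + 10*(-3 - 2) = -3 + 10*(-5) = -3 - 50 = -53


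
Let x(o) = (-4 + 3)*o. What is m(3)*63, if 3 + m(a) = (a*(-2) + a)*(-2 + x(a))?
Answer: 756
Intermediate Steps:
x(o) = -o
m(a) = -3 - a*(-2 - a) (m(a) = -3 + (a*(-2) + a)*(-2 - a) = -3 + (-2*a + a)*(-2 - a) = -3 + (-a)*(-2 - a) = -3 - a*(-2 - a))
m(3)*63 = (-3 + 3**2 + 2*3)*63 = (-3 + 9 + 6)*63 = 12*63 = 756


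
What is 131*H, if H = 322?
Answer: 42182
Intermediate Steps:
131*H = 131*322 = 42182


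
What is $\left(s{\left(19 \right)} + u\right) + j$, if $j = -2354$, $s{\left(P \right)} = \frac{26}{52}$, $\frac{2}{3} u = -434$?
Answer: $- \frac{6009}{2} \approx -3004.5$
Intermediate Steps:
$u = -651$ ($u = \frac{3}{2} \left(-434\right) = -651$)
$s{\left(P \right)} = \frac{1}{2}$ ($s{\left(P \right)} = 26 \cdot \frac{1}{52} = \frac{1}{2}$)
$\left(s{\left(19 \right)} + u\right) + j = \left(\frac{1}{2} - 651\right) - 2354 = - \frac{1301}{2} - 2354 = - \frac{6009}{2}$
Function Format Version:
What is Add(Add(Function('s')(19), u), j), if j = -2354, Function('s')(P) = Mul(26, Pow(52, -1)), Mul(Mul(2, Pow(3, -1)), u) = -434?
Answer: Rational(-6009, 2) ≈ -3004.5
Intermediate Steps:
u = -651 (u = Mul(Rational(3, 2), -434) = -651)
Function('s')(P) = Rational(1, 2) (Function('s')(P) = Mul(26, Rational(1, 52)) = Rational(1, 2))
Add(Add(Function('s')(19), u), j) = Add(Add(Rational(1, 2), -651), -2354) = Add(Rational(-1301, 2), -2354) = Rational(-6009, 2)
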